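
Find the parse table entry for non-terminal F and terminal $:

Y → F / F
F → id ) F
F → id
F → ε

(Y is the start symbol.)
To find M[F, $], we find productions for F where $ is in the predict set (PREDICT(N → α) = (FIRST(α) \ {ε}) ∪ (FOLLOW(N) if α ⇒* ε)).

Relevant sets:
  FOLLOW(F) = { $, '/' }

F → id ) F: PREDICT = { 'id' }
F → id: PREDICT = { 'id' }
F → ε: PREDICT = { $, '/' }
  $ is in predict set, so this production goes in M[F, $]

M[F, $] = F → ε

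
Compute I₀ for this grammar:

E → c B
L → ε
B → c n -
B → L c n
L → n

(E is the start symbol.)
{ [E → . c B], [E' → . E] }

First, augment the grammar with E' → E
I₀ = CLOSURE({ [E' → . E] }):
  [E' → . E] has the dot before E: add [E → . c B]
No further items can be added.

I₀ = { [E → . c B], [E' → . E] }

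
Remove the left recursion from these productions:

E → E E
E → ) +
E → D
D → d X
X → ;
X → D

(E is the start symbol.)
E is directly left-recursive. The standard transformation for
  A → A α₁ | ... | A α_m | β₁ | ... | β_n
is
  A  → β₁ A' | ... | β_n A'
  A' → α₁ A' | ... | α_m A' | ε

E → ) + becomes E → ) + E'
E → D becomes E → D E'
E → E E becomes E' → E E'
Add E' → ε

Productions for other non-terminals are unchanged:
  D → d X
  X → ;
  X → D

Resulting grammar:
E → ) + E'
E → D E'
E' → E E'
E' → ε
D → d X
X → ;
X → D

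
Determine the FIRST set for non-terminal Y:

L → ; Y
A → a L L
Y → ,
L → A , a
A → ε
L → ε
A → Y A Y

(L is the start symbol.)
{ ',' }

From Y → ,:
  - ',' is a terminal: add ',' and stop

Collecting: FIRST(Y) = { ',' }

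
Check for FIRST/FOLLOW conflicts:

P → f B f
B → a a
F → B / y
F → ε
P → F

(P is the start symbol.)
Nullable non-terminals: F, P.
FIRST sets used below: FIRST(B) = { 'a' }, FIRST(F) = { 'a', ε }

F: nullable alternative(s) F → ε; FOLLOW(F) = { $ }
  F → B / y: FIRST \ {ε} = { 'a' } — disjoint from FOLLOW(F)
  F → ε: FIRST \ {ε} = { } — this is the only nullable alternative, skip

P: nullable alternative(s) P → F; FOLLOW(P) = { $ }
  P → f B f: FIRST \ {ε} = { 'f' } — disjoint from FOLLOW(P)
  P → F: FIRST \ {ε} = { 'a' } — this is the only nullable alternative, skip

B has no nullable alternative, so no FIRST/FOLLOW check is needed there.

No FIRST/FOLLOW conflicts found.

Answer: No FIRST/FOLLOW conflicts.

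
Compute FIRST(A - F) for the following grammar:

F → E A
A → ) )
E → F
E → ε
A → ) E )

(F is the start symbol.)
FIRST sets of the non-terminals involved (from the grammar, by fixed-point iteration):
  FIRST(A) = { ')' }

To compute FIRST(A - F), process the symbols left to right:
Symbol A is a non-terminal. Add FIRST(A) \ {ε} = { ')' }
A is not nullable (ε ∉ FIRST(A)), so stop here.
FIRST(A - F) = { ')' }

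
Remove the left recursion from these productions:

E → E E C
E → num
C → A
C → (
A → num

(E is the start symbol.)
E is directly left-recursive. The standard transformation for
  A → A α₁ | ... | A α_m | β₁ | ... | β_n
is
  A  → β₁ A' | ... | β_n A'
  A' → α₁ A' | ... | α_m A' | ε

E → num becomes E → num E'
E → E E C becomes E' → E C E'
Add E' → ε

Productions for other non-terminals are unchanged:
  C → A
  C → (
  A → num

Resulting grammar:
E → num E'
E' → E C E'
E' → ε
C → A
C → (
A → num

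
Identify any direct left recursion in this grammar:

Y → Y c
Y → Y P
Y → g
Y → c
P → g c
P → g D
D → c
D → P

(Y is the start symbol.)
Yes, Y is left-recursive

Y → Y c: LEFT RECURSIVE (starts with Y)
Y → Y P: LEFT RECURSIVE (starts with Y)
Y → g: starts with g
Y → c: starts with c
P → g c: starts with g
P → g D: starts with g
D → c: starts with c
D → P: starts with P

The grammar has direct left recursion on: Y.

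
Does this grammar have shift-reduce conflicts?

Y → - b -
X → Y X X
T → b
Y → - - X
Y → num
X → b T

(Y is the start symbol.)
A shift-reduce conflict occurs when an LR(0) state has both:
  - a complete (reduce) item [A → α .] (dot at the end), and
  - a shift item [B → β . c γ] (dot before a terminal).

Augment with Y' → Y and build the canonical LR(0) collection (I0 = CLOSURE({[Y' → . Y]}), then GOTO on every symbol after a dot until no new states appear). It has 14 states:
  I0: { [Y → . - - X], [Y → . - b -], [Y → . num], [Y' → . Y] }  — shift
  I1: { [Y → - . - X], [Y → - . b -] }  — shift
  I2: { [Y' → Y .] }  — accept
  I3: { [Y → num .] }  — reduce
  I4: { [X → . Y X X], [X → . b T], [Y → - - . X], [Y → . - - X], [Y → . - b -], [Y → . num] }  — shift
  I5: { [Y → - b . -] }  — shift
  I6: { [Y → - b - .] }  — reduce
  I7: { [Y → - - X .] }  — reduce
  I8: { [X → . Y X X], [X → . b T], [X → Y . X X], [Y → . - - X], [Y → . - b -], [Y → . num] }  — shift
  I9: { [T → . b], [X → b . T] }  — shift
  I10: { [X → b T .] }  — reduce
  I11: { [T → b .] }  — reduce
  I12: { [X → . Y X X], [X → . b T], [X → Y X . X], [Y → . - - X], [Y → . - b -], [Y → . num] }  — shift
  I13: { [X → Y X X .] }  — reduce

No state contains both a complete item and a shift item.

Answer: No shift-reduce conflicts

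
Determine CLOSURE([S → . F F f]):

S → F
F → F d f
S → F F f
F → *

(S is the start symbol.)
Start with: [S → . F F f]
  [S → . F F f] has the dot before F: add [F → . F d f], [F → . *]
No further items can be added.

CLOSURE = { [F → . *], [F → . F d f], [S → . F F f] }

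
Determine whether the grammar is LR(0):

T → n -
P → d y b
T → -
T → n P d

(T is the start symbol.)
A grammar is LR(0) if no state in the canonical LR(0) collection has:
  - both a shift item (dot before a terminal) and a complete item (shift-reduce conflict), or
  - two or more complete items (reduce-reduce conflict; the accept item [T' → T .] counts as a complete item here).

Augment with T' → T and build the canonical LR(0) collection (I0 = CLOSURE({[T' → . T]}), then GOTO on every symbol after a dot until no new states appear). It has 10 states:
  I0: { [T → . -], [T → . n -], [T → . n P d], [T' → . T] }  — shift
  I1: { [T → - .] }  — reduce
  I2: { [T' → T .] }  — accept
  I3: { [P → . d y b], [T → n . -], [T → n . P d] }  — shift
  I4: { [T → n - .] }  — reduce
  I5: { [T → n P . d] }  — shift
  I6: { [P → d . y b] }  — shift
  I7: { [P → d y . b] }  — shift
  I8: { [P → d y b .] }  — reduce
  I9: { [T → n P d .] }  — reduce

Every state is either a pure shift/goto state or contains exactly one complete item and nothing to shift — no conflicts. The grammar is LR(0).

Answer: Yes, the grammar is LR(0)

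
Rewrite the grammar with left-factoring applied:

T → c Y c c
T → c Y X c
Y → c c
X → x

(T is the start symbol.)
Left-factoring transforms A → αβ₁ | αβ₂ into A → αA' and A' → β₁ | β₂
(α is the longest common prefix among the alternatives). Repeat until
no nonterminal has two alternatives with a common prefix.

Round 1: T has alternatives sharing prefix 'c Y'. Introduce T': T → c Y T'
  Add: T' → c c
  Add: T' → X c

No remaining common prefixes — done.

Resulting grammar:
T → c Y T'
T' → c c
T' → X c
Y → c c
X → x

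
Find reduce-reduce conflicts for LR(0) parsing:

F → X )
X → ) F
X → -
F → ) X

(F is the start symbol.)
No reduce-reduce conflicts

Augment with F' → F and build the canonical LR(0) collection (I0 = CLOSURE({[F' → . F]}), then GOTO on every symbol after a dot until no new states appear). It has 8 states:
  I0: { [F → . ) X], [F → . X )], [F' → . F], [X → . ) F], [X → . -] }  — shift
  I1: { [F → ) . X], [F → . ) X], [F → . X )], [X → ) . F], [X → . ) F], [X → . -] }  — shift
  I2: { [X → - .] }  — reduce
  I3: { [F' → F .] }  — accept
  I4: { [F → X . )] }  — shift
  I5: { [F → X ) .] }  — reduce
  I6: { [X → ) F .] }  — reduce
  I7: { [F → ) X .], [F → X . )] }  — shift, reduce

No state contains more than one complete item.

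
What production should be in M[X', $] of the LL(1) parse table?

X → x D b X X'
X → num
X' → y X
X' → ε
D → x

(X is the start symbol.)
X' → ε

To find M[X', $], we find productions for X' where $ is in the predict set (PREDICT(N → α) = (FIRST(α) \ {ε}) ∪ (FOLLOW(N) if α ⇒* ε)).

Relevant sets:
  FOLLOW(X') = { $, 'y' }

X' → y X: PREDICT = { 'y' }
X' → ε: PREDICT = { $, 'y' }
  $ is in predict set, so this production goes in M[X', $]

M[X', $] = X' → ε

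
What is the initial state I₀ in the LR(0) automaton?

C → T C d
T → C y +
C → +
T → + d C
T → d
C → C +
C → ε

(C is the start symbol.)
{ [C → . +], [C → . C +], [C → . T C d], [C → .], [C' → . C], [T → . + d C], [T → . C y +], [T → . d] }

First, augment the grammar with C' → C
I₀ = CLOSURE({ [C' → . C] }):
  [C' → . C] has the dot before C: add [C → . T C d], [C → . +], [C → . C +], [C → .]
  [C → . T C d] has the dot before T: add [T → . C y +], [T → . + d C], [T → . d]
No further items can be added.

I₀ = { [C → . +], [C → . C +], [C → . T C d], [C → .], [C' → . C], [T → . + d C], [T → . C y +], [T → . d] }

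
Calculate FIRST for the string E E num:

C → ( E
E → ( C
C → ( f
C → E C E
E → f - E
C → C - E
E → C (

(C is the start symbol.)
{ '(', 'f' }

FIRST sets of the non-terminals involved (from the grammar, by fixed-point iteration):
  FIRST(E) = { '(', 'f' }

To compute FIRST(E E num), process the symbols left to right:
Symbol E is a non-terminal. Add FIRST(E) \ {ε} = { '(', 'f' }
E is not nullable (ε ∉ FIRST(E)), so stop here.
FIRST(E E num) = { '(', 'f' }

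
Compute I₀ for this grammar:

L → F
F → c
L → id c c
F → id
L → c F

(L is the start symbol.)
{ [F → . c], [F → . id], [L → . F], [L → . c F], [L → . id c c], [L' → . L] }

First, augment the grammar with L' → L
I₀ = CLOSURE({ [L' → . L] }):
  [L' → . L] has the dot before L: add [L → . F], [L → . id c c], [L → . c F]
  [L → . F] has the dot before F: add [F → . c], [F → . id]
No further items can be added.

I₀ = { [F → . c], [F → . id], [L → . F], [L → . c F], [L → . id c c], [L' → . L] }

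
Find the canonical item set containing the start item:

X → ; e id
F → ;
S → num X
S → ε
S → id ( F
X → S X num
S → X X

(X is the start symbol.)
First, augment the grammar with X' → X
I₀ = CLOSURE({ [X' → . X] }):
  [X' → . X] has the dot before X: add [X → . ; e id], [X → . S X num]
  [X → . S X num] has the dot before S: add [S → . num X], [S → .], [S → . id ( F], [S → . X X]
No further items can be added.

I₀ = { [S → . X X], [S → . id ( F], [S → . num X], [S → .], [X → . ; e id], [X → . S X num], [X' → . X] }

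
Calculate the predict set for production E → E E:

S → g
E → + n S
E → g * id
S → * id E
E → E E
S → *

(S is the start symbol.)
PREDICT(E → E E) = (FIRST(RHS) \ {ε}) ∪ (FOLLOW(E) if ε ∈ FIRST(RHS), i.e. RHS ⇒* ε)
FIRST(E) = { '+', 'g' }
FIRST(E E) = { '+', 'g' }
ε ∉ FIRST(E E), so FOLLOW(E) is not added.
PREDICT(E → E E) = { '+', 'g' }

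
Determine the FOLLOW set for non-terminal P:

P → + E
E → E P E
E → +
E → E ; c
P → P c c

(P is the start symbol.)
{ $, '+', 'c' }

To compute FOLLOW(P), find every occurrence of P on a right-hand side N → α P β: add FIRST(β) \ {ε}, and if β is empty or nullable also add FOLLOW(N). Iterate to a fixed point.

P is the start symbol, so $ ∈ FOLLOW(P).
In E → E P E: P is followed by E, add FIRST(E) \ {ε} = { '+' }
In P → P c c: P is followed by c c, add FIRST(c c) \ {ε} = { 'c' }

Taking the union: FOLLOW(P) = { $, '+', 'c' }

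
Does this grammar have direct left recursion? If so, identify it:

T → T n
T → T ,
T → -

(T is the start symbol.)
Yes, T is left-recursive

T → T n: LEFT RECURSIVE (starts with T)
T → T ,: LEFT RECURSIVE (starts with T)
T → -: starts with '-'

The grammar has direct left recursion on: T.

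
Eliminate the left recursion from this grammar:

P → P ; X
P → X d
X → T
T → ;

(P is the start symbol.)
P → X d P'
P' → ; X P'
P' → ε
X → T
T → ;

P is directly left-recursive. The standard transformation for
  A → A α₁ | ... | A α_m | β₁ | ... | β_n
is
  A  → β₁ A' | ... | β_n A'
  A' → α₁ A' | ... | α_m A' | ε

P → X d becomes P → X d P'
P → P ; X becomes P' → ; X P'
Add P' → ε

Productions for other non-terminals are unchanged:
  X → T
  T → ;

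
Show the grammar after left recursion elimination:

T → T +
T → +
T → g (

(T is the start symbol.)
T is directly left-recursive. The standard transformation for
  A → A α₁ | ... | A α_m | β₁ | ... | β_n
is
  A  → β₁ A' | ... | β_n A'
  A' → α₁ A' | ... | α_m A' | ε

T → + becomes T → + T'
T → g ( becomes T → g ( T'
T → T + becomes T' → + T'
Add T' → ε

Resulting grammar:
T → + T'
T → g ( T'
T' → + T'
T' → ε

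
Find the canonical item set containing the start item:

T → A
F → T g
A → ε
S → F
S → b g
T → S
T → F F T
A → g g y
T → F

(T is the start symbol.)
First, augment the grammar with T' → T
I₀ = CLOSURE({ [T' → . T] }):
  [T' → . T] has the dot before T: add [T → . A], [T → . S], [T → . F F T], [T → . F]
  [T → . A] has the dot before A: add [A → .], [A → . g g y]
  [T → . S] has the dot before S: add [S → . F], [S → . b g]
  [T → . F F T] has the dot before F: add [F → . T g]
No further items can be added.

I₀ = { [A → . g g y], [A → .], [F → . T g], [S → . F], [S → . b g], [T → . A], [T → . F F T], [T → . F], [T → . S], [T' → . T] }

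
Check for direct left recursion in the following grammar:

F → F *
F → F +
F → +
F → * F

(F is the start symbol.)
Direct left recursion occurs when N → N α for some non-terminal N (the right-hand side begins with the left-hand side itself).

F → F *: LEFT RECURSIVE (starts with F)
F → F +: LEFT RECURSIVE (starts with F)
F → +: starts with '+'
F → * F: starts with '*'

The grammar has direct left recursion on: F.

Answer: Yes, F is left-recursive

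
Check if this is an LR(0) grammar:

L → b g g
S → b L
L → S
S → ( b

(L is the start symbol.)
Yes, the grammar is LR(0)

A grammar is LR(0) if no state in the canonical LR(0) collection has:
  - both a shift item (dot before a terminal) and a complete item (shift-reduce conflict), or
  - two or more complete items (reduce-reduce conflict; the accept item [L' → L .] counts as a complete item here).

Augment with L' → L and build the canonical LR(0) collection (I0 = CLOSURE({[L' → . L]}), then GOTO on every symbol after a dot until no new states appear). It has 9 states:
  I0: { [L → . S], [L → . b g g], [L' → . L], [S → . ( b], [S → . b L] }  — shift
  I1: { [S → ( . b] }  — shift
  I2: { [L' → L .] }  — accept
  I3: { [L → S .] }  — reduce
  I4: { [L → . S], [L → . b g g], [L → b . g g], [S → . ( b], [S → . b L], [S → b . L] }  — shift
  I5: { [S → b L .] }  — reduce
  I6: { [L → b g . g] }  — shift
  I7: { [L → b g g .] }  — reduce
  I8: { [S → ( b .] }  — reduce

Every state is either a pure shift/goto state or contains exactly one complete item and nothing to shift — no conflicts. The grammar is LR(0).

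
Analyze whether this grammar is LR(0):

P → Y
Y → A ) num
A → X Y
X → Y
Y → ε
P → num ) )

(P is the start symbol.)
A grammar is LR(0) if no state in the canonical LR(0) collection has:
  - both a shift item (dot before a terminal) and a complete item (shift-reduce conflict), or
  - two or more complete items (reduce-reduce conflict; the accept item [P' → P .] counts as a complete item here).

Augment with P' → P and build the canonical LR(0) collection (I0 = CLOSURE({[P' → . P]}), then GOTO on every symbol after a dot until no new states appear). It has 11 states:
  I0: { [A → . X Y], [P → . Y], [P → . num ) )], [P' → . P], [X → . Y], [Y → . A ) num], [Y → .] }  — shift, reduce
  I1: { [Y → A . ) num] }  — shift
  I2: { [P' → P .] }  — accept
  I3: { [A → . X Y], [A → X . Y], [X → . Y], [Y → . A ) num], [Y → .] }  — reduce
  I4: { [P → Y .], [X → Y .] }  — 2 reduces
  I5: { [P → num . ) )] }  — shift
  I6: { [P → num ) . )] }  — shift
  I7: { [P → num ) ) .] }  — reduce
  I8: { [A → X Y .], [X → Y .] }  — 2 reduces
  I9: { [Y → A ) . num] }  — shift
  I10: { [Y → A ) num .] }  — reduce

Conflict in state I0:
  Shift-reduce conflict between [Y → .] and [P → . num ) )]
So the grammar is NOT LR(0).

Answer: No. Shift-reduce conflict between [Y → .] and [P → . num ) )]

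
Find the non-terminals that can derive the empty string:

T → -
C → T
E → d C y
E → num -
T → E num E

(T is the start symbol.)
There are no ε-productions, so no non-terminal can derive ε.
No non-terminals are nullable.

Answer: None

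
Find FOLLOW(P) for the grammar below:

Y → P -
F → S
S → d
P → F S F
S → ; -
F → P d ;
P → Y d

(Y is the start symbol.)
{ '-', 'd' }

To compute FOLLOW(P), find every occurrence of P on a right-hand side N → α P β: add FIRST(β) \ {ε}, and if β is empty or nullable also add FOLLOW(N). Iterate to a fixed point.

In Y → P -: P is followed by '-', add FIRST('-') \ {ε} = { '-' }
In F → P d ;: P is followed by d ';', add FIRST(d ';') \ {ε} = { 'd' }

Taking the union: FOLLOW(P) = { '-', 'd' }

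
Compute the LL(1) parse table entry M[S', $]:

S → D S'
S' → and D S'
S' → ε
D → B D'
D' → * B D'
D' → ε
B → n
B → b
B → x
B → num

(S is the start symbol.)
S' → ε

To find M[S', $], we find productions for S' where $ is in the predict set (PREDICT(N → α) = (FIRST(α) \ {ε}) ∪ (FOLLOW(N) if α ⇒* ε)).

Relevant sets:
  FOLLOW(S') = { $ }

S' → and D S': PREDICT = { 'and' }
S' → ε: PREDICT = { $ }
  $ is in predict set, so this production goes in M[S', $]

M[S', $] = S' → ε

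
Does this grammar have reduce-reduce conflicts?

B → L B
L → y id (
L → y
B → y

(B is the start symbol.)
Yes — I3: [B → y .] vs [L → y .]

A reduce-reduce conflict occurs when an LR(0) state has two complete items [A → α .] and [B → β .] — both call for a reduction, and with no lookahead the parser cannot choose between them.

Augment with B' → B and build the canonical LR(0) collection (I0 = CLOSURE({[B' → . B]}), then GOTO on every symbol after a dot until no new states appear). It has 7 states:
  I0: { [B → . L B], [B → . y], [B' → . B], [L → . y id (], [L → . y] }  — shift
  I1: { [B' → B .] }  — accept
  I2: { [B → . L B], [B → . y], [B → L . B], [L → . y id (], [L → . y] }  — shift
  I3: { [B → y .], [L → y . id (], [L → y .] }  — shift, 2 reduces
  I4: { [L → y id . (] }  — shift
  I5: { [L → y id ( .] }  — reduce
  I6: { [B → L B .] }  — reduce

I3 contains complete items [B → y .], [L → y .] — reduce-reduce conflict.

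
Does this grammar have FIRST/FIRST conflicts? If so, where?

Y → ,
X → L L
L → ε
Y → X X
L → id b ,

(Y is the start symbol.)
No FIRST/FIRST conflicts.

A FIRST/FIRST conflict occurs when two productions N → α and N → β for the same non-terminal have FIRST(α) ∩ FIRST(β) ≠ ∅ (with ε ∈ FIRST of a nullable right-hand side, so two nullable alternatives also conflict).

FIRST sets of the non-terminals at (or reachable through a nullable prefix from) the front of some alternative:
  FIRST(X) = { 'id', ε }

Productions for Y:
  Y → ,: FIRST = { ',' }
  Y → X X: FIRST = { 'id', ε }
Productions for L:
  L → ε: FIRST = { ε }
  L → id b ,: FIRST = { 'id' }
X has only one production, so no FIRST/FIRST conflict is possible there.

All alternatives of each non-terminal have pairwise disjoint FIRST sets.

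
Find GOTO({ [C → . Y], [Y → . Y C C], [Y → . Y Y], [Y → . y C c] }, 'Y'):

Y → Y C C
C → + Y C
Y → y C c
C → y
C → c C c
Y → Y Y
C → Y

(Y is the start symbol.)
GOTO(I, 'Y') = CLOSURE({ [A → αX.β] : [A → α.Xβ] ∈ I, X = 'Y' })

Items with dot before 'Y', with the dot advanced:
  [C → . Y] → [C → Y .]
  [Y → . Y C C] → [Y → Y . C C]
  [Y → . Y Y] → [Y → Y . Y]
Closure of the advanced items:
  [Y → Y . C C] has the dot before C: add [C → . + Y C], [C → . y], [C → . c C c], [C → . Y]
  [Y → Y . Y] has the dot before Y: add [Y → . Y C C], [Y → . y C c], [Y → . Y Y]

GOTO = { [C → . + Y C], [C → . Y], [C → . c C c], [C → . y], [C → Y .], [Y → . Y C C], [Y → . Y Y], [Y → . y C c], [Y → Y . C C], [Y → Y . Y] }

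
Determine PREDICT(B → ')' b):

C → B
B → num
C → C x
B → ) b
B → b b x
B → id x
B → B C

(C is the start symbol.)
PREDICT(B → ')' b) = (FIRST(RHS) \ {ε}) ∪ (FOLLOW(B) if ε ∈ FIRST(RHS), i.e. RHS ⇒* ε)
FIRST(')' b) = { ')' }
ε ∉ FIRST(')' b), so FOLLOW(B) is not added.
PREDICT(B → ')' b) = { ')' }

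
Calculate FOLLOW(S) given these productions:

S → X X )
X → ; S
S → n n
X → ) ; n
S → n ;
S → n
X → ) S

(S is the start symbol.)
{ $, ')', ';' }

S is the start symbol, so $ ∈ FOLLOW(S).
In X → ; S: S is at the end, add FOLLOW(X)
In X → ) S: S is at the end, add FOLLOW(X)

The FOLLOW sets referred to above (computed the same way, to a fixed point):
  FOLLOW(X) = { ')', ';' }

Taking the union: FOLLOW(S) = { $, ')', ';' }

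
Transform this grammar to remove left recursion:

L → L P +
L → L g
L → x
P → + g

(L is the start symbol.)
L is directly left-recursive. The standard transformation for
  A → A α₁ | ... | A α_m | β₁ | ... | β_n
is
  A  → β₁ A' | ... | β_n A'
  A' → α₁ A' | ... | α_m A' | ε

L → x becomes L → x L'
L → L P + becomes L' → P + L'
L → L g becomes L' → g L'
Add L' → ε

Productions for other non-terminals are unchanged:
  P → + g

Resulting grammar:
L → x L'
L' → P + L'
L' → g L'
L' → ε
P → + g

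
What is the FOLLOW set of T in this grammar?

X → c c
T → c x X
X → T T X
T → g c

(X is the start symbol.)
In X → T T X: T is followed by T X, add FIRST(T X) \ {ε} = { 'c', 'g' }
In X → T T X: T is followed by X, add FIRST(X) \ {ε} = { 'c', 'g' }

Taking the union: FOLLOW(T) = { 'c', 'g' }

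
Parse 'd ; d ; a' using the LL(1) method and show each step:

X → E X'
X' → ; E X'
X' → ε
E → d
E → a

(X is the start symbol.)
LL(1) parsing maintains a stack (initially the start symbol over $) and the input. At each step: if the stack top is a terminal, match it against the current input token; if it is a non-terminal N, replace it with the RHS of M[N, lookahead] (the unique production whose predict set contains the lookahead).

Stack is shown with the top on the left.

Stack     Input        Action
-----------------------------
X $       d ; d ; a $  output X → E X'
E X' $    d ; d ; a $  output E → d
d X' $    d ; d ; a $  match 'd'
X' $      ; d ; a $    output X' → ; E X'
; E X' $  ; d ; a $    match ';'
E X' $    d ; a $      output E → d
d X' $    d ; a $      match 'd'
X' $      ; a $        output X' → ; E X'
; E X' $  ; a $        match ';'
E X' $    a $          output E → a
a X' $    a $          match 'a'
X' $      $            output X' → ε
$         $            accept

The string is accepted.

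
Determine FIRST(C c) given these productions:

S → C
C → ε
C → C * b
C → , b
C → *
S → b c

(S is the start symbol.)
FIRST sets of the non-terminals involved (from the grammar, by fixed-point iteration):
  FIRST(C) = { '*', ',', ε }

To compute FIRST(C c), process the symbols left to right:
Symbol C is a non-terminal. Add FIRST(C) \ {ε} = { '*', ',' }
C is nullable (ε ∈ FIRST(C)), continue to the next symbol.
Symbol c is a terminal. Add 'c' and stop.
FIRST(C c) = { '*', ',', 'c' }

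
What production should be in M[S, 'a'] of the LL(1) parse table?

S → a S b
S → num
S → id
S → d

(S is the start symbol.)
To find M[S, 'a'], we find productions for S where 'a' is in the predict set (PREDICT(N → α) = (FIRST(α) \ {ε}) ∪ (FOLLOW(N) if α ⇒* ε)).

S → a S b: PREDICT = { 'a' }
  'a' is in predict set, so this production goes in M[S, 'a']
S → num: PREDICT = { 'num' }
S → id: PREDICT = { 'id' }
S → d: PREDICT = { 'd' }

M[S, 'a'] = S → a S b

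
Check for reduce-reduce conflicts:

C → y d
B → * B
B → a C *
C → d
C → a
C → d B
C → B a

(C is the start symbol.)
A reduce-reduce conflict occurs when an LR(0) state has two complete items [A → α .] and [B → β .] — both call for a reduction, and with no lookahead the parser cannot choose between them.

Augment with C' → C and build the canonical LR(0) collection (I0 = CLOSURE({[C' → . C]}), then GOTO on every symbol after a dot until no new states appear). It has 14 states:
  I0: { [B → . * B], [B → . a C *], [C → . B a], [C → . a], [C → . d B], [C → . d], [C → . y d], [C' → . C] }  — shift
  I1: { [B → * . B], [B → . * B], [B → . a C *] }  — shift
  I2: { [C → B . a] }  — shift
  I3: { [C' → C .] }  — accept
  I4: { [B → . * B], [B → . a C *], [B → a . C *], [C → . B a], [C → . a], [C → . d B], [C → . d], [C → . y d], [C → a .] }  — shift, reduce
  I5: { [B → . * B], [B → . a C *], [C → d . B], [C → d .] }  — shift, reduce
  I6: { [C → y . d] }  — shift
  I7: { [C → y d .] }  — reduce
  I8: { [C → d B .] }  — reduce
  I9: { [B → . * B], [B → . a C *], [B → a . C *], [C → . B a], [C → . a], [C → . d B], [C → . d], [C → . y d] }  — shift
  I10: { [B → a C . *] }  — shift
  I11: { [B → a C * .] }  — reduce
  I12: { [C → B a .] }  — reduce
  I13: { [B → * B .] }  — reduce

No state contains more than one complete item.

Answer: No reduce-reduce conflicts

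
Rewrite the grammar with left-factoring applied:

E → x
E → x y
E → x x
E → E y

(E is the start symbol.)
E → x E'
E' → ε
E' → y
E' → x
E → E y

Left-factoring transforms A → αβ₁ | αβ₂ into A → αA' and A' → β₁ | β₂
(α is the longest common prefix among the alternatives). Repeat until
no nonterminal has two alternatives with a common prefix.

Round 1: E has alternatives sharing prefix 'x'. Introduce E': E → x E'
  Add: E' → ε
  Add: E' → y
  Add: E' → x

No remaining common prefixes — done.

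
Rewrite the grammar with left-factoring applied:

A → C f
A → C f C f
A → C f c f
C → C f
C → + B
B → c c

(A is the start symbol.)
Left-factoring transforms A → αβ₁ | αβ₂ into A → αA' and A' → β₁ | β₂
(α is the longest common prefix among the alternatives). Repeat until
no nonterminal has two alternatives with a common prefix.

Round 1: A has alternatives sharing prefix 'C f'. Introduce A': A → C f A'
  Add: A' → ε
  Add: A' → C f
  Add: A' → c f

No remaining common prefixes — done.

Resulting grammar:
A → C f A'
A' → ε
A' → C f
A' → c f
C → C f
C → + B
B → c c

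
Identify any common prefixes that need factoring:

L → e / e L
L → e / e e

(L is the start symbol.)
Yes, L has productions with common prefix 'e / e'

Left-factoring is needed when two productions for the same non-terminal
share a common prefix on the right-hand side.

Productions for L:
  L → e / e L
  L → e / e e

Found common prefix 'e / e' in productions for L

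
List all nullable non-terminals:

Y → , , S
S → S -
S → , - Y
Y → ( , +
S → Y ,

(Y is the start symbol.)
None

There are no ε-productions, so no non-terminal can derive ε.
No non-terminals are nullable.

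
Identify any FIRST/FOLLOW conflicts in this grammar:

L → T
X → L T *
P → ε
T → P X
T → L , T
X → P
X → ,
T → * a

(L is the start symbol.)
Yes. X → L T '*' with FOLLOW(X) on { '*', ',' }; X → ',' with FOLLOW(X) on { ',' }; T → L ',' T with FOLLOW(T) on { '*', ',' }; T → '*' a with FOLLOW(T) on { '*' }

Nullable non-terminals: L, P, T, X.
FIRST sets used below: FIRST(P) = { ε }, FIRST(X) = { '*', ',', ε }, FIRST(L) = { '*', ',', ε }, FIRST(T) = { '*', ',', ε }
L has a nullable alternative but only one production, so nothing to check.
P has a nullable alternative but only one production, so nothing to check.

T: nullable alternative(s) T → P X; FOLLOW(T) = { $, '*', ',' }
  T → P X: FIRST \ {ε} = { '*', ',' } — this is the only nullable alternative, skip
  T → L , T: FIRST \ {ε} = { '*', ',' } — overlaps FOLLOW(T) on { '*', ',' }: CONFLICT
  T → * a: FIRST \ {ε} = { '*' } — overlaps FOLLOW(T) on { '*' }: CONFLICT

X: nullable alternative(s) X → P; FOLLOW(X) = { $, '*', ',' }
  X → L T *: FIRST \ {ε} = { '*', ',' } — overlaps FOLLOW(X) on { '*', ',' }: CONFLICT
  X → P: FIRST \ {ε} = { } — this is the only nullable alternative, skip
  X → ,: FIRST \ {ε} = { ',' } — overlaps FOLLOW(X) on { ',' }: CONFLICT

So the grammar has 4 FIRST/FOLLOW conflicts (marked CONFLICT above).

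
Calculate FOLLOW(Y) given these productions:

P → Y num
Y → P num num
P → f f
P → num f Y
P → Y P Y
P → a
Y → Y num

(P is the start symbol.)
{ $, 'a', 'f', 'num' }

To compute FOLLOW(Y), find every occurrence of Y on a right-hand side N → α Y β: add FIRST(β) \ {ε}, and if β is empty or nullable also add FOLLOW(N). Iterate to a fixed point.

In P → Y num: Y is followed by num, add FIRST(num) \ {ε} = { 'num' }
In P → num f Y: Y is at the end, add FOLLOW(P)
In P → Y P Y: Y is followed by P Y, add FIRST(P Y) \ {ε} = { 'a', 'f', 'num' }
In P → Y P Y: Y is at the end, add FOLLOW(P)
In Y → Y num: Y is followed by num, add FIRST(num) \ {ε} = { 'num' }

The FOLLOW sets referred to above (computed the same way, to a fixed point):
  FOLLOW(P) = { $, 'a', 'f', 'num' }

Taking the union: FOLLOW(Y) = { $, 'a', 'f', 'num' }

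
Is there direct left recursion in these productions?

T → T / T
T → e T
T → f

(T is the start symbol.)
Yes, T is left-recursive

T → T / T: LEFT RECURSIVE (starts with T)
T → e T: starts with e
T → f: starts with f

The grammar has direct left recursion on: T.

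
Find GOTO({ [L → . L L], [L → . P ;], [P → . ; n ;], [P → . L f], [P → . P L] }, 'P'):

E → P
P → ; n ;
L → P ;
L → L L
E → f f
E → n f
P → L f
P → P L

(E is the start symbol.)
GOTO(I, 'P') = CLOSURE({ [A → αX.β] : [A → α.Xβ] ∈ I, X = 'P' })

Items with dot before 'P', with the dot advanced:
  [L → . P ;] → [L → P . ;]
  [P → . P L] → [P → P . L]
Closure of the advanced items:
  [P → P . L] has the dot before L: add [L → . P ;], [L → . L L]
  [L → . P ;] has the dot before P: add [P → . ; n ;], [P → . L f], [P → . P L]

GOTO = { [L → . L L], [L → . P ;], [L → P . ;], [P → . ; n ;], [P → . L f], [P → . P L], [P → P . L] }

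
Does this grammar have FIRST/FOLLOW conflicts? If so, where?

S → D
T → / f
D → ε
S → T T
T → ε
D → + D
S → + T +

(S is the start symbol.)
Yes. T → '/' f with FOLLOW(T) on { '/' }

A FIRST/FOLLOW conflict occurs when a non-terminal N has a nullable alternative N → β (β ⇒* ε) and another alternative N → α with FIRST(α) ∩ FOLLOW(N) ≠ ∅: on such a lookahead the parser cannot decide between expanding α and letting N vanish via β.

Nullable non-terminals: D, S, T.
FIRST sets used below: FIRST(D) = { '+', ε }, FIRST(T) = { '/', ε }

D: nullable alternative(s) D → ε; FOLLOW(D) = { $ }
  D → ε: FIRST \ {ε} = { } — this is the only nullable alternative, skip
  D → + D: FIRST \ {ε} = { '+' } — disjoint from FOLLOW(D)

S: nullable alternative(s) S → D, S → T T; FOLLOW(S) = { $ }
  S → D: FIRST \ {ε} = { '+' } — disjoint from FOLLOW(S)
  S → T T: FIRST \ {ε} = { '/' } — disjoint from FOLLOW(S)
  S → + T +: FIRST \ {ε} = { '+' } — disjoint from FOLLOW(S)

T: nullable alternative(s) T → ε; FOLLOW(T) = { $, '+', '/' }
  T → / f: FIRST \ {ε} = { '/' } — overlaps FOLLOW(T) on { '/' }: CONFLICT
  T → ε: FIRST \ {ε} = { } — this is the only nullable alternative, skip

So the grammar has 1 FIRST/FOLLOW conflict (marked CONFLICT above).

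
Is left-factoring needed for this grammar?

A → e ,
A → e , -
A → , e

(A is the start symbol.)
Yes, A has productions with common prefix 'e ,'

Left-factoring is needed when two productions for the same non-terminal
share a common prefix on the right-hand side.

Productions for A:
  A → e ,
  A → e , -
  A → , e

Found common prefix 'e ,' in productions for A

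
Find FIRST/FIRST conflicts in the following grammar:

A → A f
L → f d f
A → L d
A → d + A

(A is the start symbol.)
Yes. A → A f / A → L d on { 'f' }; A → A f / A → d '+' A on { 'd' }

A FIRST/FIRST conflict occurs when two productions N → α and N → β for the same non-terminal have FIRST(α) ∩ FIRST(β) ≠ ∅ (with ε ∈ FIRST of a nullable right-hand side, so two nullable alternatives also conflict).

FIRST sets of the non-terminals at (or reachable through a nullable prefix from) the front of some alternative:
  FIRST(A) = { 'd', 'f' }
  FIRST(L) = { 'f' }

Productions for A:
  A → A f: FIRST = { 'd', 'f' }
  A → L d: FIRST = { 'f' }
  A → d + A: FIRST = { 'd' }
L has only one production, so no FIRST/FIRST conflict is possible there.

Conflict for A: A → A f and A → L d
  Overlap: { 'f' }
Conflict for A: A → A f and A → d + A
  Overlap: { 'd' }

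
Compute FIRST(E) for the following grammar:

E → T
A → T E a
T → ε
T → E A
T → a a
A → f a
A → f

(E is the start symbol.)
To compute FIRST(E), examine every production with E on the left-hand side, reading each right-hand side left to right until a non-nullable symbol is reached.

FIRST sets of the other non-terminals involved (by the same procedure, iterated to a fixed point):
  FIRST(T) = { 'a', 'f', ε }

From E → T:
  - T is a non-terminal: add FIRST(T) \ {ε} = { 'a', 'f' }
    T is nullable and nothing follows, so the whole right-hand side can vanish: ε ∈ FIRST(E)

Collecting: FIRST(E) = { 'a', 'f', ε }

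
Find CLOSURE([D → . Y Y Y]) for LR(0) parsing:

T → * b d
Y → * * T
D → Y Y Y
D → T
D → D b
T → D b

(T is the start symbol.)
To compute CLOSURE, for each item [A → α.Bβ] where B is a non-terminal, add [B → .γ] for all productions B → γ; repeat for the newly added items until nothing changes.

Start with: [D → . Y Y Y]
  [D → . Y Y Y] has the dot before Y: add [Y → . * * T]
No further items can be added.

CLOSURE = { [D → . Y Y Y], [Y → . * * T] }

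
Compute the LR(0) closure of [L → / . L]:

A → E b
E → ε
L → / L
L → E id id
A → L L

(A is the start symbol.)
{ [E → .], [L → . / L], [L → . E id id], [L → / . L] }

To compute CLOSURE, for each item [A → α.Bβ] where B is a non-terminal, add [B → .γ] for all productions B → γ; repeat for the newly added items until nothing changes.

Start with: [L → / . L]
  [L → / . L] has the dot before L: add [L → . / L], [L → . E id id]
  [L → . E id id] has the dot before E: add [E → .]
No further items can be added.

CLOSURE = { [E → .], [L → . / L], [L → . E id id], [L → / . L] }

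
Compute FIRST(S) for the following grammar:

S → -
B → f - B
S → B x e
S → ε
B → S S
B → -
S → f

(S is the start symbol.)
{ '-', 'f', 'x', ε }

To compute FIRST(S), examine every production with S on the left-hand side, reading each right-hand side left to right until a non-nullable symbol is reached.

FIRST sets of the other non-terminals involved (by the same procedure, iterated to a fixed point):
  FIRST(B) = { '-', 'f', 'x', ε }

From S → -:
  - '-' is a terminal: add '-' and stop
From S → B x e:
  - B is a non-terminal: add FIRST(B) \ {ε} = { '-', 'f', 'x' }
    B is nullable, so continue to the next symbol
  - x is a terminal: add 'x' and stop
From S → ε:
  - ε-production, so ε ∈ FIRST(S)
From S → f:
  - f is a terminal: add 'f' and stop

Collecting: FIRST(S) = { '-', 'f', 'x', ε }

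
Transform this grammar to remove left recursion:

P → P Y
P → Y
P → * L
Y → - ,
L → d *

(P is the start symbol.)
P → Y P'
P → * L P'
P' → Y P'
P' → ε
Y → - ,
L → d *

P is directly left-recursive. The standard transformation for
  A → A α₁ | ... | A α_m | β₁ | ... | β_n
is
  A  → β₁ A' | ... | β_n A'
  A' → α₁ A' | ... | α_m A' | ε

P → Y becomes P → Y P'
P → * L becomes P → * L P'
P → P Y becomes P' → Y P'
Add P' → ε

Productions for other non-terminals are unchanged:
  Y → - ,
  L → d *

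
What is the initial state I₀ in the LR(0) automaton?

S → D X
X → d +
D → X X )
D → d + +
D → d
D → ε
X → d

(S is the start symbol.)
First, augment the grammar with S' → S
I₀ = CLOSURE({ [S' → . S] }):
  [S' → . S] has the dot before S: add [S → . D X]
  [S → . D X] has the dot before D: add [D → . X X )], [D → . d + +], [D → . d], [D → .]
  [D → . X X )] has the dot before X: add [X → . d +], [X → . d]
No further items can be added.

I₀ = { [D → . X X )], [D → . d + +], [D → . d], [D → .], [S → . D X], [S' → . S], [X → . d +], [X → . d] }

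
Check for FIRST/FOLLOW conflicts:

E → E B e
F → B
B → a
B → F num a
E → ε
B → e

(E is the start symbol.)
A FIRST/FOLLOW conflict occurs when a non-terminal N has a nullable alternative N → β (β ⇒* ε) and another alternative N → α with FIRST(α) ∩ FOLLOW(N) ≠ ∅: on such a lookahead the parser cannot decide between expanding α and letting N vanish via β.

Nullable non-terminals: E.
FIRST sets used below: FIRST(E) = { 'a', 'e', ε }, FIRST(B) = { 'a', 'e' }

E: nullable alternative(s) E → ε; FOLLOW(E) = { $, 'a', 'e' }
  E → E B e: FIRST \ {ε} = { 'a', 'e' } — overlaps FOLLOW(E) on { 'a', 'e' }: CONFLICT
  E → ε: FIRST \ {ε} = { } — this is the only nullable alternative, skip

B, F have no nullable alternative, so no FIRST/FOLLOW check is needed there.

So the grammar has 1 FIRST/FOLLOW conflict (marked CONFLICT above).

Answer: Yes. E → E B e with FOLLOW(E) on { 'a', 'e' }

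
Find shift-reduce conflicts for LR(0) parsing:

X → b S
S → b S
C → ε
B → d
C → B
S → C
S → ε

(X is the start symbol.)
Augment with X' → X and build the canonical LR(0) collection (I0 = CLOSURE({[X' → . X]}), then GOTO on every symbol after a dot until no new states appear). It has 9 states:
  I0: { [X → . b S], [X' → . X] }  — shift
  I1: { [X' → X .] }  — accept
  I2: { [B → . d], [C → . B], [C → .], [S → . C], [S → . b S], [S → .], [X → b . S] }  — shift, 2 reduces
  I3: { [C → B .] }  — reduce
  I4: { [S → C .] }  — reduce
  I5: { [X → b S .] }  — reduce
  I6: { [B → . d], [C → . B], [C → .], [S → . C], [S → . b S], [S → .], [S → b . S] }  — shift, 2 reduces
  I7: { [B → d .] }  — reduce
  I8: { [S → b S .] }  — reduce

I2 contains reduce items [C → .], [S → .] and shift items [B → . d], [S → . b S] — shift-reduce conflict.
I6 contains reduce items [C → .], [S → .] and shift items [B → . d], [S → . b S] — shift-reduce conflict.

Answer: Yes — I2: [C → .] vs [B → . d]; I6: [C → .] vs [B → . d]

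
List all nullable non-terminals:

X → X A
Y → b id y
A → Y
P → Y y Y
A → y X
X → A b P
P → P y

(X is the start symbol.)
None

A non-terminal is nullable if it can derive ε (the empty string): either it has an ε-production, or it has a production whose right-hand side consists entirely of nullable non-terminals.

There are no ε-productions, so no non-terminal can derive ε.
No non-terminals are nullable.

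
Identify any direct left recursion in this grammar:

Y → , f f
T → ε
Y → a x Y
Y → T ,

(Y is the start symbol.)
Direct left recursion occurs when N → N α for some non-terminal N (the right-hand side begins with the left-hand side itself).

Y → , f f: starts with ','
T → ε: starts with ε
Y → a x Y: starts with a
Y → T ,: starts with T

No direct left recursion found.

Answer: No direct left recursion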